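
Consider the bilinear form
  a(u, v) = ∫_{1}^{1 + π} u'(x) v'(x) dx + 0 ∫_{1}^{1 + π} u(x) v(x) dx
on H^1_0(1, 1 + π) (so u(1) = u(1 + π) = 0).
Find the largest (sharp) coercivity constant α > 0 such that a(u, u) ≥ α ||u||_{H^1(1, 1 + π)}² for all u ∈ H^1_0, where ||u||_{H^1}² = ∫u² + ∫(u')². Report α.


α = 1/2

Coercivity of a(·,·) on H^1_0(1, 1 + π) means a(u, u) ≥ α ||u||_{H^1}² for every u ∈ H^1_0.
The interval has length L = π, and Poincaré/coercivity depend only on L. Here a(u, u) = ∫(u')² + (0)·∫u².
Here c = 0, so a(u,u) = ∫(u')² alone. The condition a(u,u) ≥ α||u||_{H^1}² reads (1−α)∫(u')² ≥ (α−c)∫u². Any admissible α is ≤ 1 (rapidly oscillating u have ∫u²/∫(u')² → 0), and α = 1 would force 0 ≥ (1−c)∫u², impossible since c < 1; so 1−α > 0. By the sharp Poincaré inequality on H^1_0 of an interval of length L, ∫(u')² ≥ (π/L)²∫u² with equality for the first sine mode sin(π(x−x₀)/L) (x₀ the left endpoint), so the inequality holds for all u iff (1−α)(π/L)² ≥ α − c, i.e. α ≤ ((π/L)² + c)/((π/L)² + 1) = (1 + c(L/π)²)/(1 + (L/π)²). (Direct route, valid since c ≤ 0: Poincaré gives c∫u² ≥ c(L/π)²∫(u')², so a(u,u) ≥ (1 + c(L/π)²)∫(u')², while ||u||_{H^1}² ≤ (1 + (L/π)²)∫(u')²; dividing yields the same α.) With (π/L)² = 1 and c = 0, the largest admissible constant is α = ((π/L)² + c)/((π/L)² + 1).
Simplifying, α = 1/2.


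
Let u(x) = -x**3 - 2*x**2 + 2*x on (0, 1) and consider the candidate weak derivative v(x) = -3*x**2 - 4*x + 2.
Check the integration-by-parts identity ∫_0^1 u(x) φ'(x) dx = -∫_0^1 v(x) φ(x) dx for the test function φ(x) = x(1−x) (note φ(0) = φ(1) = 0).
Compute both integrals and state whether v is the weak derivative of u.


LHS = 3/20, RHS = 3/20. Yes, v = u' weakly.

u(x) = -x**3 - 2*x**2 + 2*x, classical derivative u'(x) = -3*x**2 - 4*x + 2.
φ(x) = x(1−x), so φ'(x) = 1 - 2*x.
Note φ(0) = φ(1) = 0, so the boundary term u·φ vanishes.
LHS = ∫_0^1 u(x) φ'(x) dx = ∫_0^1 (2*x^4 + 3*x^3 - 6*x^2 + 2*x) dx. Term by term:
  ∫_0^1 2*x^4 dx = 2/5;  ∫_0^1 3*x^3 dx = 3/4;  ∫_0^1 -6*x^2 dx = -2;
  ∫_0^1 2*x dx = 1.
Sum: 2/5 + 3/4 − 2 + 1 = 3/20.
So LHS = 3/20.
∫_0^1 v(x) φ(x) dx = ∫_0^1 (3*x^4 + x^3 - 6*x^2 + 2*x) dx. Term by term:
  ∫_0^1 3*x^4 dx = 3/5;  ∫_0^1 x^3 dx = 1/4;  ∫_0^1 -6*x^2 dx = -2;
  ∫_0^1 2*x dx = 1.
Sum: 3/5 + 1/4 − 2 + 1 = -3/20.
So RHS = -∫_0^1 v(x) φ(x) dx = 3/20.
LHS = RHS, so the identity holds for this test φ.
Moreover u is smooth here and v(x) = u'(x) = -3*x**2 - 4*x + 2 pointwise, so the identity holds for every test function. Hence v is the weak derivative of u.


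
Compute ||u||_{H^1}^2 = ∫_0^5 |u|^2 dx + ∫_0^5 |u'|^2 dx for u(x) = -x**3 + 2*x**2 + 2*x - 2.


||u||_{H^1}^2 = 97315/21

The H^1 norm (squared) on an interval (0, L) is
  ||u||_{H^1}^2 = ∫_0^L u(x)^2 dx + ∫_0^L u'(x)^2 dx.
Compute u'(x) = -3*x**2 + 4*x + 2.
Then u(x)^2 = x**6 - 4*x**5 + 12*x**3 - 4*x**2 - 8*x + 4 and u'(x)^2 = 9*x**4 - 24*x**3 + 4*x**2 + 16*x + 4.
Integrate each monomial from 0 to 5 using ∫_0^5 c·x^n dx = c·5^(n+1)/(n+1):
  ∫_0^5 u(x)^2 dx = ∫_0^5 (x^6 - 4*x^5 + 12*x^3 - 4*x^2 - 8*x + 4) dx. Term by term:
    ∫_0^5 x^6 dx = 78125/7;  ∫_0^5 -4*x^5 dx = -31250/3;  ∫_0^5 12*x^3 dx = 1875;
    ∫_0^5 -4*x^2 dx = -500/3;  ∫_0^5 -8*x dx = -100;  ∫_0^5 4 dx = 20.
  Sum: 78125/7 − 31250/3 + 1875 − 500/3 − 100 + 20 = 49820/21.
  ∫_0^5 u'(x)^2 dx = ∫_0^5 (9*x^4 - 24*x^3 + 4*x^2 + 16*x + 4) dx. Term by term:
    ∫_0^5 9*x^4 dx = 5625;  ∫_0^5 -24*x^3 dx = -3750;  ∫_0^5 4*x^2 dx = 500/3;
    ∫_0^5 16*x dx = 200;  ∫_0^5 4 dx = 20.
  Sum: 5625 − 3750 + 500/3 + 200 + 20 = 6785/3.
Adding: ||u||_{H^1}^2 = 49820/21 + 6785/3 = 97315/21.


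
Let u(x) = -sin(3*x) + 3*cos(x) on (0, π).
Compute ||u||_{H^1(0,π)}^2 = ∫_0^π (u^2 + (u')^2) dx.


||u||_{H^1(0,π)}^2 = 14*π

u'(x) = -3*sin(x) - 3*cos(3*x).
Expand u² and (u')² and integrate term by term on (0, π), using: for integers n ≥ 1, ∫_0^π sin²(nx) dx = ∫_0^π cos²(nx) dx = π/2; for n ≠ n', ∫_0^π sin(nx)sin(n'x) dx = ∫_0^π cos(nx)cos(n'x) dx = 0; and by product-to-sum, ∫_0^π sin(nx)cos(n'x) dx = ½∫_0^π [sin((n+n')x) + sin((n−n')x)] dx, which is 0 when n+n' is even and 2n/(n²−n'²) when n+n' is odd (it need not vanish on (0, π)).
  u² squared terms: (-1)²·∫sin(3x)² dx = 1·π/2 = π/2;  (3)²·∫cos(x)² dx = 9·π/2 = 9*π/2.
  u² cross terms: 2·(-1)·(3)·∫sin(3x)·cos(x) dx = -6·(0) = 0.
  So ∫_0^π u² dx = π/2 + 9*π/2 + 0 = 5*π.
  (u')² squared terms: (-3)²·∫cos(3x)² dx = 9·π/2 = 9*π/2;  (-3)²·∫sin(x)² dx = 9·π/2 = 9*π/2.
  (u')² cross terms: 2·(-3)·(-3)·∫cos(3x)·sin(x) dx = 18·(0) = 0.
  So ∫_0^π (u')² dx = 9*π/2 + 9*π/2 + 0 = 9*π.
||u||_{H^1}^2 = (5*π) + (9*π) = 14*π.


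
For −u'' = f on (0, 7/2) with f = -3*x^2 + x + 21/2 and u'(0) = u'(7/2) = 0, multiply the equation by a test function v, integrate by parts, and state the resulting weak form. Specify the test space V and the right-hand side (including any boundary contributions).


V = H^1(0, 7/2) (no boundary constraint on v; u is determined up to an additive constant); weak form: ∫_0^7/2 u'v' dx = ∫_0^7/2 (-3*x^2 + x + 21/2) v dx for all v ∈ V.

Multiply both sides by a test function v and integrate from 0 to 7/2:
  ∫_0^7/2 −u''(x) v(x) dx = ∫_0^7/2 f(x) v(x) dx.
Integrate the LHS by parts once:
  ∫_0^7/2 −u'' v dx = −[u'(x) v(x)]_0^7/2 + ∫_0^7/2 u'(x) v'(x) dx.
Thus ∫_0^7/2 u'(x) v'(x) dx = ∫_0^7/2 f(x) v(x) dx + [u'(x) v(x)]_0^7/2.
Choose V so that boundary terms are either known or forced to vanish.
u has homogeneous Neumann: u'(0) = u'(7/2) = 0. So [u' v]_0^7/2 = 0·v(7/2) − 0·v(0) = 0 for any v; take V = H^1(0, 7/2).
Weak formulation: find u (satisfying any essential BC) such that ∫_0^7/2 u'(x) v'(x) dx = ∫_0^7/2 f v dx for all v ∈ V (homogeneous Neumann, so boundary terms vanish).
Substituting f(x) = -3*x^2 + x + 21/2, the right-hand side is ∫_0^7/2 (-3*x^2 + x + 21/2) v dx.
Compatibility check (pure Neumann): taking v ≡ 1 ∈ V gives 0 = ∫_0^7/2 f dx + (0) − (0), i.e. ∫_0^7/2 f dx must equal u'(0) − u'(7/2) = 0. Indeed ∫_0^7/2 (-3*x^2 + x + 21/2) dx = 0, so the data are compatible. The solution is then unique only up to an additive constant (fix it e.g. by requiring ∫_0^7/2 u dx = 0).


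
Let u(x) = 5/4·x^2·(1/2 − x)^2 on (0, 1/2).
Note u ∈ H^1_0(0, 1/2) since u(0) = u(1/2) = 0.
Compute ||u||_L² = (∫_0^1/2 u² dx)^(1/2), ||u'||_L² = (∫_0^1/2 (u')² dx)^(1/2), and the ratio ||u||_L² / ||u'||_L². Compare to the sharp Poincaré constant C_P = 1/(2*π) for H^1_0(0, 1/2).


||u||_L² / ||u'||_L² = sqrt(3)/12 < C_P = 1/(2*π).

u(x) = 5/4·x^2·(1/2 − x)^2, so u'(x) = 5*x*(2*x - 1)*(4*x - 1)/8.
u(x) = 5/4·x^2·(1/2 − x)^2 vanishes at x = 0 and x = 1/2, so u ∈ H^1_0(0, 1/2). Differentiate via the product rule and integrate the resulting polynomials term by term.
  ∫_0^1/2 u² dx = ∫_0^1/2 (25*x^8/16 - 25*x^7/8 + 75*x^6/32 - 25*x^5/32 + 25*x^4/256) dx. Term by term:
    ∫_0^1/2 25*x^8/16 dx = 25/73728;  ∫_0^1/2 -25*x^7/8 dx = -25/16384;  ∫_0^1/2 75*x^6/32 dx = 75/28672;
    ∫_0^1/2 -25*x^5/32 dx = -25/12288;  ∫_0^1/2 25*x^4/256 dx = 5/8192.
  Sum: 25/73728 − 25/16384 + 75/28672 − 25/12288 + 5/8192 = 5/1032192.
  ∫_0^1/2 (u')² dx = ∫_0^1/2 (25*x^6 - 75*x^5/2 + 325*x^4/16 - 75*x^3/16 + 25*x^2/64) dx. Term by term:
    ∫_0^1/2 25*x^6 dx = 25/896;  ∫_0^1/2 -75*x^5/2 dx = -25/256;  ∫_0^1/2 325*x^4/16 dx = 65/512;
    ∫_0^1/2 -75*x^3/16 dx = -75/1024;  ∫_0^1/2 25*x^2/64 dx = 25/1536.
  Sum: 25/896 − 25/256 + 65/512 − 75/1024 + 25/1536 = 5/21504.
∫_0^1/2 u² dx = 5/1032192, so ||u||_L² = sqrt(35)/2688.
∫_0^1/2 (u')² dx = 5/21504, so ||u'||_L² = sqrt(105)/672.
Ratio ||u||_L² / ||u'||_L² = sqrt(3)/12.
Sharp Poincaré constant on H^1_0(0, 1/2) is C_P = L/π = 1/(2*π), achieved by sin(2*π·x).
A polynomial bump cannot attain the sharp Poincaré constant (only the first sine eigenfunction does), so the ratio is strictly less than C_P, consistent with ||u||_L² ≤ C_P ||u'||_L².


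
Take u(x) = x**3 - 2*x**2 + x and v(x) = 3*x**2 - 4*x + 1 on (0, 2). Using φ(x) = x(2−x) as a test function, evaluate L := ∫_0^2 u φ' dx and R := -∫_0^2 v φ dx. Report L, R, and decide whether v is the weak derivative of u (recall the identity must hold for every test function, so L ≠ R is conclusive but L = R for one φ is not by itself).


LHS = -4/5, RHS = -4/5. Yes, v = u' weakly.

u(x) = x**3 - 2*x**2 + x, classical derivative u'(x) = 3*x**2 - 4*x + 1.
φ(x) = x(2−x), so φ'(x) = 2 - 2*x.
Note φ(0) = φ(2) = 0, so the boundary term u·φ vanishes.
LHS = ∫_0^2 u(x) φ'(x) dx = ∫_0^2 (-2*x^4 + 6*x^3 - 6*x^2 + 2*x) dx. Term by term:
  ∫_0^2 -2*x^4 dx = -64/5;  ∫_0^2 6*x^3 dx = 24;  ∫_0^2 -6*x^2 dx = -16;
  ∫_0^2 2*x dx = 4.
Sum: -64/5 + 24 − 16 + 4 = -4/5.
So LHS = -4/5.
∫_0^2 v(x) φ(x) dx = ∫_0^2 (-3*x^4 + 10*x^3 - 9*x^2 + 2*x) dx. Term by term:
  ∫_0^2 -3*x^4 dx = -96/5;  ∫_0^2 10*x^3 dx = 40;  ∫_0^2 -9*x^2 dx = -24;
  ∫_0^2 2*x dx = 4.
Sum: -96/5 + 40 − 24 + 4 = 4/5.
So RHS = -∫_0^2 v(x) φ(x) dx = -4/5.
LHS = RHS, so the identity holds for this test φ.
Moreover u is smooth here and v(x) = u'(x) = 3*x**2 - 4*x + 1 pointwise, so the identity holds for every test function. Hence v is the weak derivative of u.


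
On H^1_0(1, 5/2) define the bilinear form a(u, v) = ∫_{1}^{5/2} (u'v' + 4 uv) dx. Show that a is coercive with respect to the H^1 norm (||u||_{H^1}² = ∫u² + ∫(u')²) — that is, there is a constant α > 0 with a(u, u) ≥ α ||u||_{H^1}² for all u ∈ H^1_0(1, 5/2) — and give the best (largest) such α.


α = 1

Coercivity of a(·,·) on H^1_0(1, 5/2) means a(u, u) ≥ α ||u||_{H^1}² for every u ∈ H^1_0.
The interval has length L = 3/2, and Poincaré/coercivity depend only on L. Here a(u, u) = ∫(u')² + (4)·∫u².
Here c = 4 ≥ 1, so a(u,u) = ∫(u')² + c∫u² ≥ ∫(u')² + ∫u² = ||u||_{H^1}², i.e. α = 1 works. No larger α is possible: a(u,u) ≥ α||u||_{H^1}² means (1−α)∫(u')² ≥ (α−c)∫u², and for the modes u_n = sin(nπ(x−x₀)/L) (x₀ the left endpoint) one has ∫u_n²/∫(u_n')² = (L/(nπ))² → 0, so a(u_n,u_n)/||u_n||_{H^1}² → 1. Hence the optimal constant is α = 1.
Therefore α = 1.


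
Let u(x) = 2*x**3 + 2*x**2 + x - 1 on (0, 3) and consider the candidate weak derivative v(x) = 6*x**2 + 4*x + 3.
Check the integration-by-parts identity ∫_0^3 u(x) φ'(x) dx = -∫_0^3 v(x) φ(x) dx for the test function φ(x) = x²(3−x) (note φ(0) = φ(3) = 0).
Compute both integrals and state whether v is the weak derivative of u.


LHS = -4023/20, RHS = -4293/20. No, v is not the weak derivative of u.

u(x) = 2*x**3 + 2*x**2 + x - 1, classical derivative u'(x) = 6*x**2 + 4*x + 1.
φ(x) = x²(3−x), so φ'(x) = 3*x*(2 - x).
Note φ(0) = φ(3) = 0, so the boundary term u·φ vanishes.
LHS = ∫_0^3 u(x) φ'(x) dx = ∫_0^3 (-6*x^5 + 6*x^4 + 9*x^3 + 9*x^2 - 6*x) dx. Term by term:
  ∫_0^3 -6*x^5 dx = -729;  ∫_0^3 6*x^4 dx = 1458/5;  ∫_0^3 9*x^3 dx = 729/4;
  ∫_0^3 9*x^2 dx = 81;  ∫_0^3 -6*x dx = -27.
Sum: -729 + 1458/5 + 729/4 + 81 − 27 = -4023/20.
So LHS = -4023/20.
∫_0^3 v(x) φ(x) dx = ∫_0^3 (-6*x^5 + 14*x^4 + 9*x^3 + 9*x^2) dx. Term by term:
  ∫_0^3 -6*x^5 dx = -729;  ∫_0^3 14*x^4 dx = 3402/5;  ∫_0^3 9*x^3 dx = 729/4;
  ∫_0^3 9*x^2 dx = 81.
Sum: -729 + 3402/5 + 729/4 + 81 = 4293/20.
So RHS = -∫_0^3 v(x) φ(x) dx = -4293/20.
LHS − RHS = 27/2 ≠ 0, so the identity fails.
(For a valid weak derivative the identity must hold for EVERY test function, in particular this one. The failure shows v is NOT the weak derivative of u.)
Correct weak derivative would be u'(x) = 6*x**2 + 4*x + 1.


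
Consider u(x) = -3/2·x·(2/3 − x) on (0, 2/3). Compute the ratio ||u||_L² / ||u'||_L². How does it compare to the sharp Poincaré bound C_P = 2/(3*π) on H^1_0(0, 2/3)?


||u||_L² / ||u'||_L² = sqrt(10)/15 < C_P = 2/(3*π).

u(x) = -3/2·x·(2/3 − x), so u'(x) = 3*x - 1.
u(x) = -3/2·x·(2/3 − x) vanishes at x = 0 and x = 2/3, so u ∈ H^1_0(0, 2/3). Differentiate via the product rule and integrate the resulting polynomials term by term.
  ∫_0^2/3 u² dx = ∫_0^2/3 (9*x^4/4 - 3*x^3 + x^2) dx. Term by term:
    ∫_0^2/3 9*x^4/4 dx = 8/135;  ∫_0^2/3 -3*x^3 dx = -4/27;  ∫_0^2/3 x^2 dx = 8/81.
  Sum: 8/135 − 4/27 + 8/81 = 4/405.
  ∫_0^2/3 (u')² dx = ∫_0^2/3 (9*x^2 - 6*x + 1) dx. Term by term:
    ∫_0^2/3 9*x^2 dx = 8/9;  ∫_0^2/3 -6*x dx = -4/3;  ∫_0^2/3 1 dx = 2/3.
  Sum: 8/9 − 4/3 + 2/3 = 2/9.
∫_0^2/3 u² dx = 4/405, so ||u||_L² = 2*sqrt(5)/45.
∫_0^2/3 (u')² dx = 2/9, so ||u'||_L² = sqrt(2)/3.
Ratio ||u||_L² / ||u'||_L² = sqrt(10)/15.
Sharp Poincaré constant on H^1_0(0, 2/3) is C_P = L/π = 2/(3*π), achieved by sin(3*π/2·x).
A polynomial bump cannot attain the sharp Poincaré constant (only the first sine eigenfunction does), so the ratio is strictly less than C_P, consistent with ||u||_L² ≤ C_P ||u'||_L².


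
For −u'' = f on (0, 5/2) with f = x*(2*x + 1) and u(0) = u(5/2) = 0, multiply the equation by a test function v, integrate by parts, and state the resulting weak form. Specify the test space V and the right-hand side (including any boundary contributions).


V = H^1_0(0, 5/2) (so v(0) = v(5/2) = 0); weak form: ∫_0^5/2 u'v' dx = ∫_0^5/2 (x*(2*x + 1)) v dx for all v ∈ V.

Multiply both sides by a test function v and integrate from 0 to 5/2:
  ∫_0^5/2 −u''(x) v(x) dx = ∫_0^5/2 f(x) v(x) dx.
Integrate the LHS by parts once:
  ∫_0^5/2 −u'' v dx = −[u'(x) v(x)]_0^5/2 + ∫_0^5/2 u'(x) v'(x) dx.
Thus ∫_0^5/2 u'(x) v'(x) dx = ∫_0^5/2 f(x) v(x) dx + [u'(x) v(x)]_0^5/2.
Choose V so that boundary terms are either known or forced to vanish.
u is Dirichlet: u(0) = u(5/2) = 0. Let V = H^1_0(0, 5/2); then v(0) = v(5/2) = 0, and [u' v]_0^5/2 = 0.
Weak formulation: find u (satisfying any essential BC) such that ∫_0^5/2 u'(x) v'(x) dx = ∫_0^5/2 f v dx for all v ∈ V.
Substituting f(x) = x*(2*x + 1), the right-hand side is ∫_0^5/2 (x*(2*x + 1)) v dx.


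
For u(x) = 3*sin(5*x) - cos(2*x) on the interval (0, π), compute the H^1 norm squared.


||u||_{H^1(0,π)}^2 = -100/7 + 239*π/2

u'(x) = 2*sin(2*x) + 15*cos(5*x).
Expand u² and (u')² and integrate term by term on (0, π), using: for integers n ≥ 1, ∫_0^π sin²(nx) dx = ∫_0^π cos²(nx) dx = π/2; for n ≠ n', ∫_0^π sin(nx)sin(n'x) dx = ∫_0^π cos(nx)cos(n'x) dx = 0; and by product-to-sum, ∫_0^π sin(nx)cos(n'x) dx = ½∫_0^π [sin((n+n')x) + sin((n−n')x)] dx, which is 0 when n+n' is even and 2n/(n²−n'²) when n+n' is odd (it need not vanish on (0, π)).
  u² squared terms: (-1)²·∫cos(2x)² dx = 1·π/2 = π/2;  (3)²·∫sin(5x)² dx = 9·π/2 = 9*π/2.
  u² cross terms: 2·(-1)·(3)·∫cos(2x)·sin(5x) dx = -6·(10/21) = -20/7.
  So ∫_0^π u² dx = π/2 + 9*π/2 − 20/7 = -20/7 + 5*π.
  (u')² squared terms: (2)²·∫sin(2x)² dx = 4·π/2 = 2*π;  (15)²·∫cos(5x)² dx = 225·π/2 = 225*π/2.
  (u')² cross terms: 2·(2)·(15)·∫sin(2x)·cos(5x) dx = 60·(-4/21) = -80/7.
  So ∫_0^π (u')² dx = 2*π + 225*π/2 − 80/7 = -80/7 + 229*π/2.
||u||_{H^1}^2 = (-20/7 + 5*π) + (-80/7 + 229*π/2) = -100/7 + 239*π/2.


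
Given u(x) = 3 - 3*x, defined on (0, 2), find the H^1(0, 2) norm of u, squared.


||u||_{H^1}^2 = 24

The H^1 norm (squared) on an interval (0, L) is
  ||u||_{H^1}^2 = ∫_0^L u(x)^2 dx + ∫_0^L u'(x)^2 dx.
Compute u'(x) = -3.
Then u(x)^2 = 9*x**2 - 18*x + 9 and u'(x)^2 = 9.
Integrate each monomial from 0 to 2 using ∫_0^2 c·x^n dx = c·2^(n+1)/(n+1):
  ∫_0^2 u(x)^2 dx = ∫_0^2 (9*x^2 - 18*x + 9) dx. Term by term:
    ∫_0^2 9*x^2 dx = 24;  ∫_0^2 -18*x dx = -36;  ∫_0^2 9 dx = 18.
  Sum: 24 − 36 + 18 = 6.
  ∫_0^2 u'(x)^2 dx = ∫_0^2 (9) dx. Term by term:
    ∫_0^2 9 dx = 18.
Adding: ||u||_{H^1}^2 = 6 + 18 = 24.


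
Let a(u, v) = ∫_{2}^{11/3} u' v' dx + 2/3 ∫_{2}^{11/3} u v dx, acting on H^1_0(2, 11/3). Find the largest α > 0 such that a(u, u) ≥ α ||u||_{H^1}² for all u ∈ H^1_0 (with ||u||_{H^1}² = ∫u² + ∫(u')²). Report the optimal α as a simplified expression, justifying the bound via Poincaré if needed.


α = (50 + 27*π^2)/(3*(25 + 9*π^2))

Coercivity of a(·,·) on H^1_0(2, 11/3) means a(u, u) ≥ α ||u||_{H^1}² for every u ∈ H^1_0.
The interval has length L = 5/3, and Poincaré/coercivity depend only on L. Here a(u, u) = ∫(u')² + (2/3)·∫u².
Here 0 < c = 2/3 < 1. The condition a(u,u) ≥ α||u||_{H^1}² reads (1−α)∫(u')² ≥ (α−c)∫u². Any admissible α is ≤ 1 (rapidly oscillating u have ∫u²/∫(u')² → 0), and α = 1 would force 0 ≥ (1−c)∫u², impossible since c < 1; so 1−α > 0. By the sharp Poincaré inequality on H^1_0 of an interval of length L, ∫(u')² ≥ (π/L)²∫u² with equality for the first sine mode sin(π(x−x₀)/L) (x₀ the left endpoint), so the inequality holds for all u iff (1−α)(π/L)² ≥ α − c, i.e. α ≤ ((π/L)² + c)/((π/L)² + 1) = (1 + c(L/π)²)/(1 + (L/π)²). With (π/L)² = 9*π^2/25 and c = 2/3, the largest admissible constant is α = ((π/L)² + c)/((π/L)² + 1).
Simplifying, α = (50 + 27*π^2)/(3*(25 + 9*π^2)).


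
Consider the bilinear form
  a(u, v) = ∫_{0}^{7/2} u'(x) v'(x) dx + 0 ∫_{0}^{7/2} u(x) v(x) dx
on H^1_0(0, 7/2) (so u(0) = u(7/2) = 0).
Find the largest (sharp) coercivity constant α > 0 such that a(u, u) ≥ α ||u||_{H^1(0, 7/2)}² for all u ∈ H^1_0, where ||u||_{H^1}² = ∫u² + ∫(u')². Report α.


α = 4*π^2/(4*π^2 + 49)

Coercivity of a(·,·) on H^1_0(0, 7/2) means a(u, u) ≥ α ||u||_{H^1}² for every u ∈ H^1_0.
The interval has length L = 7/2, and Poincaré/coercivity depend only on L. Here a(u, u) = ∫(u')² + (0)·∫u².
Here c = 0, so a(u,u) = ∫(u')² alone. The condition a(u,u) ≥ α||u||_{H^1}² reads (1−α)∫(u')² ≥ (α−c)∫u². Any admissible α is ≤ 1 (rapidly oscillating u have ∫u²/∫(u')² → 0), and α = 1 would force 0 ≥ (1−c)∫u², impossible since c < 1; so 1−α > 0. By the sharp Poincaré inequality on H^1_0 of an interval of length L, ∫(u')² ≥ (π/L)²∫u² with equality for the first sine mode sin(π(x−x₀)/L) (x₀ the left endpoint), so the inequality holds for all u iff (1−α)(π/L)² ≥ α − c, i.e. α ≤ ((π/L)² + c)/((π/L)² + 1) = (1 + c(L/π)²)/(1 + (L/π)²). (Direct route, valid since c ≤ 0: Poincaré gives c∫u² ≥ c(L/π)²∫(u')², so a(u,u) ≥ (1 + c(L/π)²)∫(u')², while ||u||_{H^1}² ≤ (1 + (L/π)²)∫(u')²; dividing yields the same α.) With (π/L)² = 4*π^2/49 and c = 0, the largest admissible constant is α = ((π/L)² + c)/((π/L)² + 1).
Simplifying, α = 4*π^2/(4*π^2 + 49).


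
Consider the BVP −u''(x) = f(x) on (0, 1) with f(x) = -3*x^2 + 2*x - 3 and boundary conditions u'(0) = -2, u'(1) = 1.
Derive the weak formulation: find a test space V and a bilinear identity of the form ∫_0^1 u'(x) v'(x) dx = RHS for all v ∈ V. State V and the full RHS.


V = H^1(0, 1) (v unrestricted at boundary; u is determined up to an additive constant); weak form: ∫_0^1 u'v' dx = ∫_0^1 (-3*x^2 + 2*x - 3) v dx + v(1) + 2·v(0) for all v ∈ V.

Multiply both sides by a test function v and integrate from 0 to 1:
  ∫_0^1 −u''(x) v(x) dx = ∫_0^1 f(x) v(x) dx.
Integrate the LHS by parts once:
  ∫_0^1 −u'' v dx = −[u'(x) v(x)]_0^1 + ∫_0^1 u'(x) v'(x) dx.
Thus ∫_0^1 u'(x) v'(x) dx = ∫_0^1 f(x) v(x) dx + [u'(x) v(x)]_0^1.
Choose V so that boundary terms are either known or forced to vanish.
u has inhomogeneous Neumann u'(0) = -2, u'(1) = 1. [u' v]_0^1 = (1)·v(1) − (-2)·v(0) = v(1) + 2·v(0). Take V = H^1(0, 1); boundary term becomes part of RHS.
Weak formulation: find u (satisfying any essential BC) such that ∫_0^1 u'(x) v'(x) dx = ∫_0^1 f v dx + v(1) + 2·v(0) for all v ∈ V (Neumann data are natural BCs: they enter the RHS as boundary terms).
Substituting f(x) = -3*x^2 + 2*x - 3, the right-hand side is ∫_0^1 (-3*x^2 + 2*x - 3) v dx + v(1) + 2·v(0).
Compatibility check (pure Neumann): taking v ≡ 1 ∈ V gives 0 = ∫_0^1 f dx + (1) − (-2), i.e. ∫_0^1 f dx must equal u'(0) − u'(1) = -3. Indeed ∫_0^1 (-3*x^2 + 2*x - 3) dx = -3, so the data are compatible. The solution is then unique only up to an additive constant (fix it e.g. by requiring ∫_0^1 u dx = 0).


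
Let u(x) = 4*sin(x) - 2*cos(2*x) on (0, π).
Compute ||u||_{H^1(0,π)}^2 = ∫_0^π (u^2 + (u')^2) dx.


||u||_{H^1(0,π)}^2 = 160/3 + 26*π

u'(x) = 4*sin(2*x) + 4*cos(x).
Expand u² and (u')² and integrate term by term on (0, π), using: for integers n ≥ 1, ∫_0^π sin²(nx) dx = ∫_0^π cos²(nx) dx = π/2; for n ≠ n', ∫_0^π sin(nx)sin(n'x) dx = ∫_0^π cos(nx)cos(n'x) dx = 0; and by product-to-sum, ∫_0^π sin(nx)cos(n'x) dx = ½∫_0^π [sin((n+n')x) + sin((n−n')x)] dx, which is 0 when n+n' is even and 2n/(n²−n'²) when n+n' is odd (it need not vanish on (0, π)).
  u² squared terms: (-2)²·∫cos(2x)² dx = 4·π/2 = 2*π;  (4)²·∫sin(x)² dx = 16·π/2 = 8*π.
  u² cross terms: 2·(-2)·(4)·∫cos(2x)·sin(x) dx = -16·(-2/3) = 32/3.
  So ∫_0^π u² dx = 2*π + 8*π + 32/3 = 32/3 + 10*π.
  (u')² squared terms: (4)²·∫cos(x)² dx = 16·π/2 = 8*π;  (4)²·∫sin(2x)² dx = 16·π/2 = 8*π.
  (u')² cross terms: 2·(4)·(4)·∫cos(x)·sin(2x) dx = 32·(4/3) = 128/3.
  So ∫_0^π (u')² dx = 8*π + 8*π + 128/3 = 128/3 + 16*π.
||u||_{H^1}^2 = (32/3 + 10*π) + (128/3 + 16*π) = 160/3 + 26*π.


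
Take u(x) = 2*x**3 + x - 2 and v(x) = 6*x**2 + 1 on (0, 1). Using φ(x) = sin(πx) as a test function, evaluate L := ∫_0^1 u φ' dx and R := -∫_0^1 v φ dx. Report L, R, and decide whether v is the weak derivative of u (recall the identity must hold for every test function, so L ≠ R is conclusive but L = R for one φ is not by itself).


LHS = -8/π + 24/π^3, RHS = -8/π + 24/π^3. Yes, v = u' weakly.

u(x) = 2*x**3 + x - 2, classical derivative u'(x) = 6*x**2 + 1.
φ(x) = sin(πx), so φ'(x) = π*cos(π*x).
Note φ(0) = φ(1) = 0, so the boundary term u·φ vanishes.
LHS = ∫_0^1 u(x) φ'(x) dx = ∫_0^1 (2*π*x^3*cos(π*x) + π*x*cos(π*x) - 2*π*cos(π*x)) dx. Term by term:
  ∫_0^1 -2*π*cos(π*x) dx = 0;  ∫_0^1 π*x*cos(π*x) dx = -2/π;  ∫_0^1 2*π*x^3*cos(π*x) dx = -6/π + 24/π^3.
Sum: 0 − 2/π + -6/π + 24/π^3 = -8/π + 24/π^3.
So LHS = -8/π + 24/π^3.
∫_0^1 v(x) φ(x) dx = ∫_0^1 (6*x^2*sin(π*x) + sin(π*x)) dx. Term by term:
  ∫_0^1 6*x^2*sin(π*x) dx = -24/π^3 + 6/π;  ∫_0^1 sin(π*x) dx = 2/π.
Sum: -24/π^3 + 6/π + 2/π = -24/π^3 + 8/π.
So RHS = -∫_0^1 v(x) φ(x) dx = -8/π + 24/π^3.
LHS = RHS, so the identity holds for this test φ.
Moreover u is smooth here and v(x) = u'(x) = 6*x**2 + 1 pointwise, so the identity holds for every test function. Hence v is the weak derivative of u.


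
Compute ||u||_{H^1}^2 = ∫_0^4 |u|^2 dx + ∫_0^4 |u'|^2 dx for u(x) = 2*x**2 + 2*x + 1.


||u||_{H^1}^2 = 10116/5

The H^1 norm (squared) on an interval (0, L) is
  ||u||_{H^1}^2 = ∫_0^L u(x)^2 dx + ∫_0^L u'(x)^2 dx.
Compute u'(x) = 4*x + 2.
Then u(x)^2 = 4*x**4 + 8*x**3 + 8*x**2 + 4*x + 1 and u'(x)^2 = 16*x**2 + 16*x + 4.
Integrate each monomial from 0 to 4 using ∫_0^4 c·x^n dx = c·4^(n+1)/(n+1):
  ∫_0^4 u(x)^2 dx = ∫_0^4 (4*x^4 + 8*x^3 + 8*x^2 + 4*x + 1) dx. Term by term:
    ∫_0^4 4*x^4 dx = 4096/5;  ∫_0^4 8*x^3 dx = 512;  ∫_0^4 8*x^2 dx = 512/3;
    ∫_0^4 4*x dx = 32;  ∫_0^4 1 dx = 4.
  Sum: 4096/5 + 512 + 512/3 + 32 + 4 = 23068/15.
  ∫_0^4 u'(x)^2 dx = ∫_0^4 (16*x^2 + 16*x + 4) dx. Term by term:
    ∫_0^4 16*x^2 dx = 1024/3;  ∫_0^4 16*x dx = 128;  ∫_0^4 4 dx = 16.
  Sum: 1024/3 + 128 + 16 = 1456/3.
Adding: ||u||_{H^1}^2 = 23068/15 + 1456/3 = 10116/5.


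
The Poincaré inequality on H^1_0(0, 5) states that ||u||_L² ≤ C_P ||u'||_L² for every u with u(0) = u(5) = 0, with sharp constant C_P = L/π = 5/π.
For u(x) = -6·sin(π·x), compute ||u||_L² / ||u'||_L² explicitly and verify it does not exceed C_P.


||u||_L² / ||u'||_L² = 1/π < C_P = 5/π.

u(x) = -6·sin(π·x), so u'(x) = -6*π*cos(π*x).
Writing u(x) = A·sin(kπx/L) with A = -6 and k = 5, use ∫_0^L sin²(kπx/L) dx = L/2 and ∫_0^L cos²(kπx/L) dx = L/2.
u² = 36·sin²(π·x) and (u')² = 36*π^2·cos²(π·x), and each of sin², cos² integrates to L/2 = 5/2 over (0, 5).
∫_0^5 u² dx = 90, so ||u||_L² = 3*sqrt(10).
∫_0^5 (u')² dx = 90*π^2, so ||u'||_L² = 3*sqrt(10)*π.
Ratio ||u||_L² / ||u'||_L² = 1/π.
Sharp Poincaré constant on H^1_0(0, 5) is C_P = L/π = 5/π, achieved by sin(π/5·x).
This is the k = 5 harmonic; the ratio L/(kπ) is strictly less than C_P = L/π, consistent with the sharp inequality ||u||_L² ≤ C_P ||u'||_L².


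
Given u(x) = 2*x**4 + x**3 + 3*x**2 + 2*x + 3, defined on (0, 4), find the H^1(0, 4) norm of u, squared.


||u||_{H^1}^2 = 3652084/9

The H^1 norm (squared) on an interval (0, L) is
  ||u||_{H^1}^2 = ∫_0^L u(x)^2 dx + ∫_0^L u'(x)^2 dx.
Compute u'(x) = 8*x**3 + 3*x**2 + 6*x + 2.
Then u(x)^2 = 4*x**8 + 4*x**7 + 13*x**6 + 14*x**5 + 25*x**4 + 18*x**3 + 22*x**2 + 12*x + 9 and u'(x)^2 = 64*x**6 + 48*x**5 + 105*x**4 + 68*x**3 + 48*x**2 + 24*x + 4.
Integrate each monomial from 0 to 4 using ∫_0^4 c·x^n dx = c·4^(n+1)/(n+1):
  ∫_0^4 u(x)^2 dx = ∫_0^4 (4*x^8 + 4*x^7 + 13*x^6 + 14*x^5 + 25*x^4 + 18*x^3 + 22*x^2 + 12*x + 9) dx. Term by term:
    ∫_0^4 4*x^8 dx = 1048576/9;  ∫_0^4 4*x^7 dx = 32768;  ∫_0^4 13*x^6 dx = 212992/7;
    ∫_0^4 14*x^5 dx = 28672/3;  ∫_0^4 25*x^4 dx = 5120;  ∫_0^4 18*x^3 dx = 1152;
    ∫_0^4 22*x^2 dx = 1408/3;  ∫_0^4 12*x dx = 96;  ∫_0^4 9 dx = 36.
  Sum: 1048576/9 + 32768 + 212992/7 + 28672/3 + 5120 + 1152 + 1408/3 + 96 + 36 = 12356476/63.
  ∫_0^4 u'(x)^2 dx = ∫_0^4 (64*x^6 + 48*x^5 + 105*x^4 + 68*x^3 + 48*x^2 + 24*x + 4) dx. Term by term:
    ∫_0^4 64*x^6 dx = 1048576/7;  ∫_0^4 48*x^5 dx = 32768;  ∫_0^4 105*x^4 dx = 21504;
    ∫_0^4 68*x^3 dx = 4352;  ∫_0^4 48*x^2 dx = 1024;  ∫_0^4 24*x dx = 192;
    ∫_0^4 4 dx = 16.
  Sum: 1048576/7 + 32768 + 21504 + 4352 + 1024 + 192 + 16 = 1467568/7.
Adding: ||u||_{H^1}^2 = 12356476/63 + 1467568/7 = 3652084/9.


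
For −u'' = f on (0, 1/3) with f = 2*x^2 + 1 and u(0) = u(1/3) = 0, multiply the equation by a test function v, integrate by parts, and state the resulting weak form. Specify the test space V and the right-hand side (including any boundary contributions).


V = H^1_0(0, 1/3) (so v(0) = v(1/3) = 0); weak form: ∫_0^1/3 u'v' dx = ∫_0^1/3 (2*x^2 + 1) v dx for all v ∈ V.

Multiply both sides by a test function v and integrate from 0 to 1/3:
  ∫_0^1/3 −u''(x) v(x) dx = ∫_0^1/3 f(x) v(x) dx.
Integrate the LHS by parts once:
  ∫_0^1/3 −u'' v dx = −[u'(x) v(x)]_0^1/3 + ∫_0^1/3 u'(x) v'(x) dx.
Thus ∫_0^1/3 u'(x) v'(x) dx = ∫_0^1/3 f(x) v(x) dx + [u'(x) v(x)]_0^1/3.
Choose V so that boundary terms are either known or forced to vanish.
u is Dirichlet: u(0) = u(1/3) = 0. Let V = H^1_0(0, 1/3); then v(0) = v(1/3) = 0, and [u' v]_0^1/3 = 0.
Weak formulation: find u (satisfying any essential BC) such that ∫_0^1/3 u'(x) v'(x) dx = ∫_0^1/3 f v dx for all v ∈ V.
Substituting f(x) = 2*x^2 + 1, the right-hand side is ∫_0^1/3 (2*x^2 + 1) v dx.


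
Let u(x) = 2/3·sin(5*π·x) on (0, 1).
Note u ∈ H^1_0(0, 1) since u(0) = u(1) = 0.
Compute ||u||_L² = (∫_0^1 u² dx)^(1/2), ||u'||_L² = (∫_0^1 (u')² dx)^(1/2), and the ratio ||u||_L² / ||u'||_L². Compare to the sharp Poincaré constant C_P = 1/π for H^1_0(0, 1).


||u||_L² / ||u'||_L² = 1/(5*π) < C_P = 1/π.

u(x) = 2/3·sin(5*π·x), so u'(x) = 10*π*cos(5*π*x)/3.
Writing u(x) = A·sin(kπx/L) with A = 2/3 and k = 5, use ∫_0^L sin²(kπx/L) dx = L/2 and ∫_0^L cos²(kπx/L) dx = L/2.
u² = 4/9·sin²(5*π·x) and (u')² = 100*π^2/9·cos²(5*π·x), and each of sin², cos² integrates to L/2 = 1/2 over (0, 1).
∫_0^1 u² dx = 2/9, so ||u||_L² = sqrt(2)/3.
∫_0^1 (u')² dx = 50*π^2/9, so ||u'||_L² = 5*sqrt(2)*π/3.
Ratio ||u||_L² / ||u'||_L² = 1/(5*π).
Sharp Poincaré constant on H^1_0(0, 1) is C_P = L/π = 1/π, achieved by sin(π·x).
This is the k = 5 harmonic; the ratio L/(kπ) is strictly less than C_P = L/π, consistent with the sharp inequality ||u||_L² ≤ C_P ||u'||_L².


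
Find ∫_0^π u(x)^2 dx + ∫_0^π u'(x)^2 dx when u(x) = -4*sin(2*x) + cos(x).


||u||_{H^1(0,π)}^2 = -64/3 + 41*π

u'(x) = -sin(x) - 8*cos(2*x).
Expand u² and (u')² and integrate term by term on (0, π), using: for integers n ≥ 1, ∫_0^π sin²(nx) dx = ∫_0^π cos²(nx) dx = π/2; for n ≠ n', ∫_0^π sin(nx)sin(n'x) dx = ∫_0^π cos(nx)cos(n'x) dx = 0; and by product-to-sum, ∫_0^π sin(nx)cos(n'x) dx = ½∫_0^π [sin((n+n')x) + sin((n−n')x)] dx, which is 0 when n+n' is even and 2n/(n²−n'²) when n+n' is odd (it need not vanish on (0, π)).
  u² squared terms: (-4)²·∫sin(2x)² dx = 16·π/2 = 8*π;  (1)²·∫cos(x)² dx = 1·π/2 = π/2.
  u² cross terms: 2·(-4)·(1)·∫sin(2x)·cos(x) dx = -8·(4/3) = -32/3.
  So ∫_0^π u² dx = 8*π + π/2 − 32/3 = -32/3 + 17*π/2.
  (u')² squared terms: (-1)²·∫sin(x)² dx = 1·π/2 = π/2;  (-8)²·∫cos(2x)² dx = 64·π/2 = 32*π.
  (u')² cross terms: 2·(-1)·(-8)·∫sin(x)·cos(2x) dx = 16·(-2/3) = -32/3.
  So ∫_0^π (u')² dx = π/2 + 32*π − 32/3 = -32/3 + 65*π/2.
||u||_{H^1}^2 = (-32/3 + 17*π/2) + (-32/3 + 65*π/2) = -64/3 + 41*π.


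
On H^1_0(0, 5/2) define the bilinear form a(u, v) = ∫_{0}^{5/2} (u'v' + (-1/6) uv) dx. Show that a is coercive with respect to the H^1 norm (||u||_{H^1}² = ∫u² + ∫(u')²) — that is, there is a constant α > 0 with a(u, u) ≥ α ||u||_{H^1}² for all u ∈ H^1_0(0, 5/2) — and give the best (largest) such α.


α = (-25 + 24*π^2)/(6*(25 + 4*π^2))

Coercivity of a(·,·) on H^1_0(0, 5/2) means a(u, u) ≥ α ||u||_{H^1}² for every u ∈ H^1_0.
The interval has length L = 5/2, and Poincaré/coercivity depend only on L. Here a(u, u) = ∫(u')² + (-1/6)·∫u².
Here c = -1/6 < 0 with |c| < (π/L)² = 4*π^2/25, so coercivity still holds. The condition a(u,u) ≥ α||u||_{H^1}² reads (1−α)∫(u')² ≥ (α−c)∫u². Any admissible α is ≤ 1 (rapidly oscillating u have ∫u²/∫(u')² → 0), and α = 1 would force 0 ≥ (1−c)∫u², impossible since c < 1; so 1−α > 0. By the sharp Poincaré inequality on H^1_0 of an interval of length L, ∫(u')² ≥ (π/L)²∫u² with equality for the first sine mode sin(π(x−x₀)/L) (x₀ the left endpoint), so the inequality holds for all u iff (1−α)(π/L)² ≥ α − c, i.e. α ≤ ((π/L)² + c)/((π/L)² + 1) = (1 + c(L/π)²)/(1 + (L/π)²). (Direct route, valid since c ≤ 0: Poincaré gives c∫u² ≥ c(L/π)²∫(u')², so a(u,u) ≥ (1 + c(L/π)²)∫(u')², while ||u||_{H^1}² ≤ (1 + (L/π)²)∫(u')²; dividing yields the same α.) With (π/L)² = 4*π^2/25 and c = -1/6, the largest admissible constant is α = ((π/L)² + c)/((π/L)² + 1).
Simplifying, α = (-25 + 24*π^2)/(6*(25 + 4*π^2)).


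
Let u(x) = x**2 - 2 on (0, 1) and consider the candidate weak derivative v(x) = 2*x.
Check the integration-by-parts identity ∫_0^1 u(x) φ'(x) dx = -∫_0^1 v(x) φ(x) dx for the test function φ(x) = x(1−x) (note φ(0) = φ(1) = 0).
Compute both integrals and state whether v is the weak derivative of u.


LHS = -1/6, RHS = -1/6. Yes, v = u' weakly.

u(x) = x**2 - 2, classical derivative u'(x) = 2*x.
φ(x) = x(1−x), so φ'(x) = 1 - 2*x.
Note φ(0) = φ(1) = 0, so the boundary term u·φ vanishes.
LHS = ∫_0^1 u(x) φ'(x) dx = ∫_0^1 (-2*x^3 + x^2 + 4*x - 2) dx. Term by term:
  ∫_0^1 -2*x^3 dx = -1/2;  ∫_0^1 x^2 dx = 1/3;  ∫_0^1 4*x dx = 2;
  ∫_0^1 -2 dx = -2.
Sum: -1/2 + 1/3 + 2 − 2 = -1/6.
So LHS = -1/6.
∫_0^1 v(x) φ(x) dx = ∫_0^1 (-2*x^3 + 2*x^2) dx. Term by term:
  ∫_0^1 -2*x^3 dx = -1/2;  ∫_0^1 2*x^2 dx = 2/3.
Sum: -1/2 + 2/3 = 1/6.
So RHS = -∫_0^1 v(x) φ(x) dx = -1/6.
LHS = RHS, so the identity holds for this test φ.
Moreover u is smooth here and v(x) = u'(x) = 2*x pointwise, so the identity holds for every test function. Hence v is the weak derivative of u.


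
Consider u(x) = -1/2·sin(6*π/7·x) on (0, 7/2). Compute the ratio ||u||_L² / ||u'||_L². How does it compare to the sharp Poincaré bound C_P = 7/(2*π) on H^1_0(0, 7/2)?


||u||_L² / ||u'||_L² = 7/(6*π) < C_P = 7/(2*π).

u(x) = -1/2·sin(6*π/7·x), so u'(x) = -3*π*cos(6*π*x/7)/7.
Writing u(x) = A·sin(kπx/L) with A = -1/2 and k = 3, use ∫_0^L sin²(kπx/L) dx = L/2 and ∫_0^L cos²(kπx/L) dx = L/2.
u² = 1/4·sin²(6*π/7·x) and (u')² = 9*π^2/49·cos²(6*π/7·x), and each of sin², cos² integrates to L/2 = 7/4 over (0, 7/2).
∫_0^7/2 u² dx = 7/16, so ||u||_L² = sqrt(7)/4.
∫_0^7/2 (u')² dx = 9*π^2/28, so ||u'||_L² = 3*sqrt(7)*π/14.
Ratio ||u||_L² / ||u'||_L² = 7/(6*π).
Sharp Poincaré constant on H^1_0(0, 7/2) is C_P = L/π = 7/(2*π), achieved by sin(2*π/7·x).
This is the k = 3 harmonic; the ratio L/(kπ) is strictly less than C_P = L/π, consistent with the sharp inequality ||u||_L² ≤ C_P ||u'||_L².


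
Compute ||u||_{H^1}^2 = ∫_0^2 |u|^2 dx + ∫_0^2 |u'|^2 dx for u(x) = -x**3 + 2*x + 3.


||u||_{H^1}^2 = 1154/21

The H^1 norm (squared) on an interval (0, L) is
  ||u||_{H^1}^2 = ∫_0^L u(x)^2 dx + ∫_0^L u'(x)^2 dx.
Compute u'(x) = 2 - 3*x**2.
Then u(x)^2 = x**6 - 4*x**4 - 6*x**3 + 4*x**2 + 12*x + 9 and u'(x)^2 = 9*x**4 - 12*x**2 + 4.
Integrate each monomial from 0 to 2 using ∫_0^2 c·x^n dx = c·2^(n+1)/(n+1):
  ∫_0^2 u(x)^2 dx = ∫_0^2 (x^6 - 4*x^4 - 6*x^3 + 4*x^2 + 12*x + 9) dx. Term by term:
    ∫_0^2 x^6 dx = 128/7;  ∫_0^2 -4*x^4 dx = -128/5;  ∫_0^2 -6*x^3 dx = -24;
    ∫_0^2 4*x^2 dx = 32/3;  ∫_0^2 12*x dx = 24;  ∫_0^2 9 dx = 18.
  Sum: 128/7 − 128/5 − 24 + 32/3 + 24 + 18 = 2242/105.
  ∫_0^2 u'(x)^2 dx = ∫_0^2 (9*x^4 - 12*x^2 + 4) dx. Term by term:
    ∫_0^2 9*x^4 dx = 288/5;  ∫_0^2 -12*x^2 dx = -32;  ∫_0^2 4 dx = 8.
  Sum: 288/5 − 32 + 8 = 168/5.
Adding: ||u||_{H^1}^2 = 2242/105 + 168/5 = 1154/21.


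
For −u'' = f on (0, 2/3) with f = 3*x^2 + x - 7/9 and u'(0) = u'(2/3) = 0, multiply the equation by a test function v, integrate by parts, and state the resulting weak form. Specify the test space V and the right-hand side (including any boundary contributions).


V = H^1(0, 2/3) (no boundary constraint on v; u is determined up to an additive constant); weak form: ∫_0^2/3 u'v' dx = ∫_0^2/3 (3*x^2 + x - 7/9) v dx for all v ∈ V.

Multiply both sides by a test function v and integrate from 0 to 2/3:
  ∫_0^2/3 −u''(x) v(x) dx = ∫_0^2/3 f(x) v(x) dx.
Integrate the LHS by parts once:
  ∫_0^2/3 −u'' v dx = −[u'(x) v(x)]_0^2/3 + ∫_0^2/3 u'(x) v'(x) dx.
Thus ∫_0^2/3 u'(x) v'(x) dx = ∫_0^2/3 f(x) v(x) dx + [u'(x) v(x)]_0^2/3.
Choose V so that boundary terms are either known or forced to vanish.
u has homogeneous Neumann: u'(0) = u'(2/3) = 0. So [u' v]_0^2/3 = 0·v(2/3) − 0·v(0) = 0 for any v; take V = H^1(0, 2/3).
Weak formulation: find u (satisfying any essential BC) such that ∫_0^2/3 u'(x) v'(x) dx = ∫_0^2/3 f v dx for all v ∈ V (homogeneous Neumann, so boundary terms vanish).
Substituting f(x) = 3*x^2 + x - 7/9, the right-hand side is ∫_0^2/3 (3*x^2 + x - 7/9) v dx.
Compatibility check (pure Neumann): taking v ≡ 1 ∈ V gives 0 = ∫_0^2/3 f dx + (0) − (0), i.e. ∫_0^2/3 f dx must equal u'(0) − u'(2/3) = 0. Indeed ∫_0^2/3 (3*x^2 + x - 7/9) dx = 0, so the data are compatible. The solution is then unique only up to an additive constant (fix it e.g. by requiring ∫_0^2/3 u dx = 0).


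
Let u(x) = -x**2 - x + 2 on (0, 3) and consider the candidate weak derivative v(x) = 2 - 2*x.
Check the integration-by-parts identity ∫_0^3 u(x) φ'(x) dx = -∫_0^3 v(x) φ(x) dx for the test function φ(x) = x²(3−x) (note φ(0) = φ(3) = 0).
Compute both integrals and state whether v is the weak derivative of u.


LHS = 621/20, RHS = 54/5. No, v is not the weak derivative of u.

u(x) = -x**2 - x + 2, classical derivative u'(x) = -2*x - 1.
φ(x) = x²(3−x), so φ'(x) = 3*x*(2 - x).
Note φ(0) = φ(3) = 0, so the boundary term u·φ vanishes.
LHS = ∫_0^3 u(x) φ'(x) dx = ∫_0^3 (3*x^4 - 3*x^3 - 12*x^2 + 12*x) dx. Term by term:
  ∫_0^3 3*x^4 dx = 729/5;  ∫_0^3 -3*x^3 dx = -243/4;  ∫_0^3 -12*x^2 dx = -108;
  ∫_0^3 12*x dx = 54.
Sum: 729/5 − 243/4 − 108 + 54 = 621/20.
So LHS = 621/20.
∫_0^3 v(x) φ(x) dx = ∫_0^3 (2*x^4 - 8*x^3 + 6*x^2) dx. Term by term:
  ∫_0^3 2*x^4 dx = 486/5;  ∫_0^3 -8*x^3 dx = -162;  ∫_0^3 6*x^2 dx = 54.
Sum: 486/5 − 162 + 54 = -54/5.
So RHS = -∫_0^3 v(x) φ(x) dx = 54/5.
LHS − RHS = 81/4 ≠ 0, so the identity fails.
(For a valid weak derivative the identity must hold for EVERY test function, in particular this one. The failure shows v is NOT the weak derivative of u.)
Correct weak derivative would be u'(x) = -2*x - 1.


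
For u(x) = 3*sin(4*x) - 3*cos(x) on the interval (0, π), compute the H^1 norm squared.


||u||_{H^1(0,π)}^2 = -96/5 + 171*π/2

u'(x) = 3*sin(x) + 12*cos(4*x).
Expand u² and (u')² and integrate term by term on (0, π), using: for integers n ≥ 1, ∫_0^π sin²(nx) dx = ∫_0^π cos²(nx) dx = π/2; for n ≠ n', ∫_0^π sin(nx)sin(n'x) dx = ∫_0^π cos(nx)cos(n'x) dx = 0; and by product-to-sum, ∫_0^π sin(nx)cos(n'x) dx = ½∫_0^π [sin((n+n')x) + sin((n−n')x)] dx, which is 0 when n+n' is even and 2n/(n²−n'²) when n+n' is odd (it need not vanish on (0, π)).
  u² squared terms: (-3)²·∫cos(x)² dx = 9·π/2 = 9*π/2;  (3)²·∫sin(4x)² dx = 9·π/2 = 9*π/2.
  u² cross terms: 2·(-3)·(3)·∫cos(x)·sin(4x) dx = -18·(8/15) = -48/5.
  So ∫_0^π u² dx = 9*π/2 + 9*π/2 − 48/5 = -48/5 + 9*π.
  (u')² squared terms: (3)²·∫sin(x)² dx = 9·π/2 = 9*π/2;  (12)²·∫cos(4x)² dx = 144·π/2 = 72*π.
  (u')² cross terms: 2·(3)·(12)·∫sin(x)·cos(4x) dx = 72·(-2/15) = -48/5.
  So ∫_0^π (u')² dx = 9*π/2 + 72*π − 48/5 = -48/5 + 153*π/2.
||u||_{H^1}^2 = (-48/5 + 9*π) + (-48/5 + 153*π/2) = -96/5 + 171*π/2.


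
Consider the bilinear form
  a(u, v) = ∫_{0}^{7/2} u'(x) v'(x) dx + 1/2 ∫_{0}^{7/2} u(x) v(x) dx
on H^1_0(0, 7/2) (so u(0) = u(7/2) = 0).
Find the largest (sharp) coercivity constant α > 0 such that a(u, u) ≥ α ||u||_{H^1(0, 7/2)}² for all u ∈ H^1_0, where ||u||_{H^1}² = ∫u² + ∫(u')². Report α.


α = (49 + 8*π^2)/(2*(4*π^2 + 49))

Coercivity of a(·,·) on H^1_0(0, 7/2) means a(u, u) ≥ α ||u||_{H^1}² for every u ∈ H^1_0.
The interval has length L = 7/2, and Poincaré/coercivity depend only on L. Here a(u, u) = ∫(u')² + (1/2)·∫u².
Here 0 < c = 1/2 < 1. The condition a(u,u) ≥ α||u||_{H^1}² reads (1−α)∫(u')² ≥ (α−c)∫u². Any admissible α is ≤ 1 (rapidly oscillating u have ∫u²/∫(u')² → 0), and α = 1 would force 0 ≥ (1−c)∫u², impossible since c < 1; so 1−α > 0. By the sharp Poincaré inequality on H^1_0 of an interval of length L, ∫(u')² ≥ (π/L)²∫u² with equality for the first sine mode sin(π(x−x₀)/L) (x₀ the left endpoint), so the inequality holds for all u iff (1−α)(π/L)² ≥ α − c, i.e. α ≤ ((π/L)² + c)/((π/L)² + 1) = (1 + c(L/π)²)/(1 + (L/π)²). With (π/L)² = 4*π^2/49 and c = 1/2, the largest admissible constant is α = ((π/L)² + c)/((π/L)² + 1).
Simplifying, α = (49 + 8*π^2)/(2*(4*π^2 + 49)).


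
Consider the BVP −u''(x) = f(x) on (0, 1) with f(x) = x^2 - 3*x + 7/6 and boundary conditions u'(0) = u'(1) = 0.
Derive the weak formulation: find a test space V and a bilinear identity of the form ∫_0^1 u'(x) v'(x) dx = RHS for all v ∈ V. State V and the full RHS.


V = H^1(0, 1) (no boundary constraint on v; u is determined up to an additive constant); weak form: ∫_0^1 u'v' dx = ∫_0^1 (x^2 - 3*x + 7/6) v dx for all v ∈ V.

Multiply both sides by a test function v and integrate from 0 to 1:
  ∫_0^1 −u''(x) v(x) dx = ∫_0^1 f(x) v(x) dx.
Integrate the LHS by parts once:
  ∫_0^1 −u'' v dx = −[u'(x) v(x)]_0^1 + ∫_0^1 u'(x) v'(x) dx.
Thus ∫_0^1 u'(x) v'(x) dx = ∫_0^1 f(x) v(x) dx + [u'(x) v(x)]_0^1.
Choose V so that boundary terms are either known or forced to vanish.
u has homogeneous Neumann: u'(0) = u'(1) = 0. So [u' v]_0^1 = 0·v(1) − 0·v(0) = 0 for any v; take V = H^1(0, 1).
Weak formulation: find u (satisfying any essential BC) such that ∫_0^1 u'(x) v'(x) dx = ∫_0^1 f v dx for all v ∈ V (homogeneous Neumann, so boundary terms vanish).
Substituting f(x) = x^2 - 3*x + 7/6, the right-hand side is ∫_0^1 (x^2 - 3*x + 7/6) v dx.
Compatibility check (pure Neumann): taking v ≡ 1 ∈ V gives 0 = ∫_0^1 f dx + (0) − (0), i.e. ∫_0^1 f dx must equal u'(0) − u'(1) = 0. Indeed ∫_0^1 (x^2 - 3*x + 7/6) dx = 0, so the data are compatible. The solution is then unique only up to an additive constant (fix it e.g. by requiring ∫_0^1 u dx = 0).
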